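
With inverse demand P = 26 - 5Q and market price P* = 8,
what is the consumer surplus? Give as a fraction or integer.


Maximum willingness to pay (at Q=0): P_max = 26
Quantity demanded at P* = 8:
Q* = (26 - 8)/5 = 18/5
CS = (1/2) * Q* * (P_max - P*)
CS = (1/2) * 18/5 * (26 - 8)
CS = (1/2) * 18/5 * 18 = 162/5

162/5


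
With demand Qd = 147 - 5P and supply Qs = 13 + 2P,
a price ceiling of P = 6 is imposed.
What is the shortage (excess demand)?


At P = 6:
Qd = 147 - 5*6 = 117
Qs = 13 + 2*6 = 25
Shortage = Qd - Qs = 117 - 25 = 92

92


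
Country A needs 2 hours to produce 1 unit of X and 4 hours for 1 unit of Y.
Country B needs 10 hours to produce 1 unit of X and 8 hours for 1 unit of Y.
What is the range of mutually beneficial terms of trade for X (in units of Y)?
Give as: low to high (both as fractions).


Opportunity cost of X for Country A = hours_X / hours_Y = 2/4 = 1/2 units of Y
Opportunity cost of X for Country B = hours_X / hours_Y = 10/8 = 5/4 units of Y
Terms of trade must be between the two opportunity costs.
Range: 1/2 to 5/4

1/2 to 5/4


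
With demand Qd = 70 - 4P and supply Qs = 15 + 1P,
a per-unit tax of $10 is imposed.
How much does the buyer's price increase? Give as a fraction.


With a per-unit tax, the buyer's price increase depends on relative slopes.
Supply slope: d = 1, Demand slope: b = 4
Buyer's price increase = d * tax / (b + d)
= 1 * 10 / (4 + 1)
= 10 / 5 = 2

2


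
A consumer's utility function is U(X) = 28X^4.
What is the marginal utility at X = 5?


MU = dU/dX = 28*4*X^(4-1)
MU = 112*X^3
At X = 5:
MU = 112 * 5^3
MU = 112 * 125 = 14000

14000


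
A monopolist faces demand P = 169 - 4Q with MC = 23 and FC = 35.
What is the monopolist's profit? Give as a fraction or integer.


MR = MC: 169 - 8Q = 23
Q* = 73/4
P* = 169 - 4*73/4 = 96
Profit = (P* - MC)*Q* - FC
= (96 - 23)*73/4 - 35
= 73*73/4 - 35
= 5329/4 - 35 = 5189/4

5189/4


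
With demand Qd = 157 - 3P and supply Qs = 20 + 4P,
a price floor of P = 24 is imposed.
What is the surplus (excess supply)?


At P = 24:
Qd = 157 - 3*24 = 85
Qs = 20 + 4*24 = 116
Surplus = Qs - Qd = 116 - 85 = 31

31


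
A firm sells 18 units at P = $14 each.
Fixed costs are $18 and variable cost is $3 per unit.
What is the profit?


Total Revenue = P * Q = 14 * 18 = $252
Total Cost = FC + VC*Q = 18 + 3*18 = $72
Profit = TR - TC = 252 - 72 = $180

$180


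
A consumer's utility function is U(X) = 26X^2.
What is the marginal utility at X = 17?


MU = dU/dX = 26*2*X^(2-1)
MU = 52*X^1
At X = 17:
MU = 52 * 17^1
MU = 52 * 17 = 884

884


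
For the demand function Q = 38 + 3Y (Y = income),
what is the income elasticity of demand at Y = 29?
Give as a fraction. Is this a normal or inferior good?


dQ/dY = 3
At Y = 29: Q = 38 + 3*29 = 125
Ey = (dQ/dY)(Y/Q) = 3 * 29 / 125 = 87/125
Since Ey > 0, this is a normal good.

87/125 (normal good)


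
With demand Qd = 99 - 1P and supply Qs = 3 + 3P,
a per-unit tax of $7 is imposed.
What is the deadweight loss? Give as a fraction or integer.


Pre-tax equilibrium quantity: Q* = 75
Post-tax equilibrium quantity: Q_tax = 279/4
Reduction in quantity: Q* - Q_tax = 21/4
DWL = (1/2) * tax * (Q* - Q_tax)
DWL = (1/2) * 7 * 21/4 = 147/8

147/8


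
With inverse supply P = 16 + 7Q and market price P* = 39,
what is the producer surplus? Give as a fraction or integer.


Minimum supply price (at Q=0): P_min = 16
Quantity supplied at P* = 39:
Q* = (39 - 16)/7 = 23/7
PS = (1/2) * Q* * (P* - P_min)
PS = (1/2) * 23/7 * (39 - 16)
PS = (1/2) * 23/7 * 23 = 529/14

529/14


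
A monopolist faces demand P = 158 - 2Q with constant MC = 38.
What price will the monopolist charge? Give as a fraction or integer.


MR = 158 - 4Q
Set MR = MC: 158 - 4Q = 38
Q* = 30
Substitute into demand:
P* = 158 - 2*30 = 98

98


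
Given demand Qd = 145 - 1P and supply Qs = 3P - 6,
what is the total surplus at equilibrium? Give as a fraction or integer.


Find equilibrium: 145 - 1P = 3P - 6
145 + 6 = 4P
P* = 151/4 = 151/4
Q* = 3*151/4 - 6 = 429/4
Inverse demand: P = 145 - Q/1, so P_max = 145
Inverse supply: P = 2 + Q/3, so P_min = 2
CS = (1/2) * 429/4 * (145 - 151/4) = 184041/32
PS = (1/2) * 429/4 * (151/4 - 2) = 61347/32
TS = CS + PS = 184041/32 + 61347/32 = 61347/8

61347/8


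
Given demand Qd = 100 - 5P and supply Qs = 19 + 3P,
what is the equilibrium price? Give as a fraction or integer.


At equilibrium, Qd = Qs.
100 - 5P = 19 + 3P
100 - 19 = 5P + 3P
81 = 8P
P* = 81/8 = 81/8

81/8


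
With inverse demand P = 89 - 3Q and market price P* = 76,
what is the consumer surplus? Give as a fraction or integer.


Maximum willingness to pay (at Q=0): P_max = 89
Quantity demanded at P* = 76:
Q* = (89 - 76)/3 = 13/3
CS = (1/2) * Q* * (P_max - P*)
CS = (1/2) * 13/3 * (89 - 76)
CS = (1/2) * 13/3 * 13 = 169/6

169/6


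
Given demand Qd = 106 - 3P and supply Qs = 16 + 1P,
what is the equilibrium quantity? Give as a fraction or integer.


First find equilibrium price:
106 - 3P = 16 + 1P
P* = 90/4 = 45/2
Then substitute into demand:
Q* = 106 - 3 * 45/2 = 77/2

77/2


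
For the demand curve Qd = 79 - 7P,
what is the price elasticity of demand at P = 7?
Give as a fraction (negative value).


dQ/dP = -7
At P = 7: Q = 79 - 7*7 = 30
E = (dQ/dP)(P/Q) = (-7)(7/30) = -49/30

-49/30


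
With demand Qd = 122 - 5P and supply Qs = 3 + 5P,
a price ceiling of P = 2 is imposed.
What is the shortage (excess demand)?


At P = 2:
Qd = 122 - 5*2 = 112
Qs = 3 + 5*2 = 13
Shortage = Qd - Qs = 112 - 13 = 99

99


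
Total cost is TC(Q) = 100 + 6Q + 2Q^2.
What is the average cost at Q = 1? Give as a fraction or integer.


TC(1) = 100 + 6*1 + 2*1^2
TC(1) = 100 + 6 + 2 = 108
AC = TC/Q = 108/1 = 108

108


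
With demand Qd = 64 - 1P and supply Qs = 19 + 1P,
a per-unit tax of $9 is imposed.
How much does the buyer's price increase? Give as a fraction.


With a per-unit tax, the buyer's price increase depends on relative slopes.
Supply slope: d = 1, Demand slope: b = 1
Buyer's price increase = d * tax / (b + d)
= 1 * 9 / (1 + 1)
= 9 / 2 = 9/2

9/2


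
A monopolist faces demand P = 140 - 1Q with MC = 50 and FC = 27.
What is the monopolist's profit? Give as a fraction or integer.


MR = MC: 140 - 2Q = 50
Q* = 45
P* = 140 - 1*45 = 95
Profit = (P* - MC)*Q* - FC
= (95 - 50)*45 - 27
= 45*45 - 27
= 2025 - 27 = 1998

1998


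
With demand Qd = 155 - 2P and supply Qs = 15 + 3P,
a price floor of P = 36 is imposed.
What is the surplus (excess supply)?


At P = 36:
Qd = 155 - 2*36 = 83
Qs = 15 + 3*36 = 123
Surplus = Qs - Qd = 123 - 83 = 40

40


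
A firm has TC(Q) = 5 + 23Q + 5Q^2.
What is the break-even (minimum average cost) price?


AC(Q) = 5/Q + 23 + 5Q
To minimize: dAC/dQ = -5/Q^2 + 5 = 0
Q^2 = 5/5 = 1
Q* = 1
Min AC = 5/1 + 23 + 5*1
Min AC = 5 + 23 + 5 = 33

33


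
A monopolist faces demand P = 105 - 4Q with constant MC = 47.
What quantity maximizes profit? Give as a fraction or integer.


TR = P*Q = (105 - 4Q)Q = 105Q - 4Q^2
MR = dTR/dQ = 105 - 8Q
Set MR = MC:
105 - 8Q = 47
58 = 8Q
Q* = 58/8 = 29/4

29/4


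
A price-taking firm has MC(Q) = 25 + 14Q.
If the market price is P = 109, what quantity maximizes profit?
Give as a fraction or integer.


In perfect competition, profit is maximized where P = MC.
109 = 25 + 14Q
84 = 14Q
Q* = 84/14 = 6

6


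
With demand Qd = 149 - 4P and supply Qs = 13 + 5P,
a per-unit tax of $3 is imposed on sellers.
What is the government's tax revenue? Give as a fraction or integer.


With tax on sellers, new supply: Qs' = 13 + 5(P - 3)
= 5P - 2
New equilibrium quantity:
Q_new = 737/9
Tax revenue = tax * Q_new = 3 * 737/9 = 737/3

737/3


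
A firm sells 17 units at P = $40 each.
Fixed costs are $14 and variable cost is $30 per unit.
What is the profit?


Total Revenue = P * Q = 40 * 17 = $680
Total Cost = FC + VC*Q = 14 + 30*17 = $524
Profit = TR - TC = 680 - 524 = $156

$156


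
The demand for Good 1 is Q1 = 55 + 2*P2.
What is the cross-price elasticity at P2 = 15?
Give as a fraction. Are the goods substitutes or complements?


dQ1/dP2 = 2
At P2 = 15: Q1 = 55 + 2*15 = 85
Exy = (dQ1/dP2)(P2/Q1) = 2 * 15 / 85 = 6/17
Since Exy > 0, the goods are substitutes.

6/17 (substitutes)


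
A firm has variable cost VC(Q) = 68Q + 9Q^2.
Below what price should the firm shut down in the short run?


AVC(Q) = VC(Q)/Q = 68 + 9Q
AVC is increasing in Q, so minimum AVC is at Q -> 0+.
Min AVC = 68
The firm should shut down if P < 68.

68


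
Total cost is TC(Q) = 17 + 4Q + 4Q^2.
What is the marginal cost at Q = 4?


MC = dTC/dQ = 4 + 2*4*Q
At Q = 4:
MC = 4 + 8*4
MC = 4 + 32 = 36

36


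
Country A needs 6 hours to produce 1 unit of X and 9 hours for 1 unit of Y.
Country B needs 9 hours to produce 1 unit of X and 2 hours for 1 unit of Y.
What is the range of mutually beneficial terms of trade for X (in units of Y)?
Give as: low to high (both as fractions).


Opportunity cost of X for Country A = hours_X / hours_Y = 6/9 = 2/3 units of Y
Opportunity cost of X for Country B = hours_X / hours_Y = 9/2 = 9/2 units of Y
Terms of trade must be between the two opportunity costs.
Range: 2/3 to 9/2

2/3 to 9/2


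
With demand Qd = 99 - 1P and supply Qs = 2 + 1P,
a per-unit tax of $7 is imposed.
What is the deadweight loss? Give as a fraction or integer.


Pre-tax equilibrium quantity: Q* = 101/2
Post-tax equilibrium quantity: Q_tax = 47
Reduction in quantity: Q* - Q_tax = 7/2
DWL = (1/2) * tax * (Q* - Q_tax)
DWL = (1/2) * 7 * 7/2 = 49/4

49/4


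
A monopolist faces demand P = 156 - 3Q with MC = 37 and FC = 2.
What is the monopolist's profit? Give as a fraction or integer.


MR = MC: 156 - 6Q = 37
Q* = 119/6
P* = 156 - 3*119/6 = 193/2
Profit = (P* - MC)*Q* - FC
= (193/2 - 37)*119/6 - 2
= 119/2*119/6 - 2
= 14161/12 - 2 = 14137/12

14137/12


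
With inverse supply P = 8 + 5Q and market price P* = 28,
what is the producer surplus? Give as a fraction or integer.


Minimum supply price (at Q=0): P_min = 8
Quantity supplied at P* = 28:
Q* = (28 - 8)/5 = 4
PS = (1/2) * Q* * (P* - P_min)
PS = (1/2) * 4 * (28 - 8)
PS = (1/2) * 4 * 20 = 40

40


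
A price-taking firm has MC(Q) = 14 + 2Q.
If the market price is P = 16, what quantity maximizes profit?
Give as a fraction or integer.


In perfect competition, profit is maximized where P = MC.
16 = 14 + 2Q
2 = 2Q
Q* = 2/2 = 1

1


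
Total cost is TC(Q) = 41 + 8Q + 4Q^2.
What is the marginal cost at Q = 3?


MC = dTC/dQ = 8 + 2*4*Q
At Q = 3:
MC = 8 + 8*3
MC = 8 + 24 = 32

32


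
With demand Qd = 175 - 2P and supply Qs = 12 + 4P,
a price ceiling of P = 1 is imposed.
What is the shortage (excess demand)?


At P = 1:
Qd = 175 - 2*1 = 173
Qs = 12 + 4*1 = 16
Shortage = Qd - Qs = 173 - 16 = 157

157


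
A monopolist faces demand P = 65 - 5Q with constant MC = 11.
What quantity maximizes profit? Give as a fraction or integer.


TR = P*Q = (65 - 5Q)Q = 65Q - 5Q^2
MR = dTR/dQ = 65 - 10Q
Set MR = MC:
65 - 10Q = 11
54 = 10Q
Q* = 54/10 = 27/5

27/5


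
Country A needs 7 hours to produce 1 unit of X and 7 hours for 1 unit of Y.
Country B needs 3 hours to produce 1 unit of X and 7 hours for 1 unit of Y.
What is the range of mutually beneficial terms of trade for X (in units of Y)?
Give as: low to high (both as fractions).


Opportunity cost of X for Country A = hours_X / hours_Y = 7/7 = 1 units of Y
Opportunity cost of X for Country B = hours_X / hours_Y = 3/7 = 3/7 units of Y
Terms of trade must be between the two opportunity costs.
Range: 3/7 to 1

3/7 to 1


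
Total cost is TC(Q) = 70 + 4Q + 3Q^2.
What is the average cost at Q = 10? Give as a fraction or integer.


TC(10) = 70 + 4*10 + 3*10^2
TC(10) = 70 + 40 + 300 = 410
AC = TC/Q = 410/10 = 41

41


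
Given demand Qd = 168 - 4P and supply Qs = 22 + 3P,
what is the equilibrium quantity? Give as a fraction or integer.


First find equilibrium price:
168 - 4P = 22 + 3P
P* = 146/7 = 146/7
Then substitute into demand:
Q* = 168 - 4 * 146/7 = 592/7

592/7


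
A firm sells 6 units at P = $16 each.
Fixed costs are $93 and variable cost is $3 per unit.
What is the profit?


Total Revenue = P * Q = 16 * 6 = $96
Total Cost = FC + VC*Q = 93 + 3*6 = $111
Profit = TR - TC = 96 - 111 = $-15

$-15


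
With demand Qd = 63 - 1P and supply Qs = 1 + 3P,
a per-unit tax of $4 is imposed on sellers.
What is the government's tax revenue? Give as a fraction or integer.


With tax on sellers, new supply: Qs' = 1 + 3(P - 4)
= 3P - 11
New equilibrium quantity:
Q_new = 89/2
Tax revenue = tax * Q_new = 4 * 89/2 = 178

178


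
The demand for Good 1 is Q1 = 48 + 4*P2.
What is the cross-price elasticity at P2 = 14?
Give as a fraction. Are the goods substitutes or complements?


dQ1/dP2 = 4
At P2 = 14: Q1 = 48 + 4*14 = 104
Exy = (dQ1/dP2)(P2/Q1) = 4 * 14 / 104 = 7/13
Since Exy > 0, the goods are substitutes.

7/13 (substitutes)


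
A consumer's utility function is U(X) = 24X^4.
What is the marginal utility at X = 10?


MU = dU/dX = 24*4*X^(4-1)
MU = 96*X^3
At X = 10:
MU = 96 * 10^3
MU = 96 * 1000 = 96000

96000


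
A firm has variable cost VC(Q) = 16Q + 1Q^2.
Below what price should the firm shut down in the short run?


AVC(Q) = VC(Q)/Q = 16 + 1Q
AVC is increasing in Q, so minimum AVC is at Q -> 0+.
Min AVC = 16
The firm should shut down if P < 16.

16


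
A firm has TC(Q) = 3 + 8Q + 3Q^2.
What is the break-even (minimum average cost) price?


AC(Q) = 3/Q + 8 + 3Q
To minimize: dAC/dQ = -3/Q^2 + 3 = 0
Q^2 = 3/3 = 1
Q* = 1
Min AC = 3/1 + 8 + 3*1
Min AC = 3 + 8 + 3 = 14

14


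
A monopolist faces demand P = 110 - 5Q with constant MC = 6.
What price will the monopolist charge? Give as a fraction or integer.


MR = 110 - 10Q
Set MR = MC: 110 - 10Q = 6
Q* = 52/5
Substitute into demand:
P* = 110 - 5*52/5 = 58

58


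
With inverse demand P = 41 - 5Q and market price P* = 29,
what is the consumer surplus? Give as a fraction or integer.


Maximum willingness to pay (at Q=0): P_max = 41
Quantity demanded at P* = 29:
Q* = (41 - 29)/5 = 12/5
CS = (1/2) * Q* * (P_max - P*)
CS = (1/2) * 12/5 * (41 - 29)
CS = (1/2) * 12/5 * 12 = 72/5

72/5


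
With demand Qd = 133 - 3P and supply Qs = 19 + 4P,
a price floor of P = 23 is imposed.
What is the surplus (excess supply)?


At P = 23:
Qd = 133 - 3*23 = 64
Qs = 19 + 4*23 = 111
Surplus = Qs - Qd = 111 - 64 = 47

47


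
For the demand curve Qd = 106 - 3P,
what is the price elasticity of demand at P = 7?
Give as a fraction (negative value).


dQ/dP = -3
At P = 7: Q = 106 - 3*7 = 85
E = (dQ/dP)(P/Q) = (-3)(7/85) = -21/85

-21/85


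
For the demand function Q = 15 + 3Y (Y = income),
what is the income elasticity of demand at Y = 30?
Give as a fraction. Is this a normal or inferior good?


dQ/dY = 3
At Y = 30: Q = 15 + 3*30 = 105
Ey = (dQ/dY)(Y/Q) = 3 * 30 / 105 = 6/7
Since Ey > 0, this is a normal good.

6/7 (normal good)


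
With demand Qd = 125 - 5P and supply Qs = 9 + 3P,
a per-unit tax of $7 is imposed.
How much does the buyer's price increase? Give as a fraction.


With a per-unit tax, the buyer's price increase depends on relative slopes.
Supply slope: d = 3, Demand slope: b = 5
Buyer's price increase = d * tax / (b + d)
= 3 * 7 / (5 + 3)
= 21 / 8 = 21/8

21/8


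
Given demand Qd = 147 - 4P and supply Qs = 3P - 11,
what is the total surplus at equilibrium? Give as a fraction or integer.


Find equilibrium: 147 - 4P = 3P - 11
147 + 11 = 7P
P* = 158/7 = 158/7
Q* = 3*158/7 - 11 = 397/7
Inverse demand: P = 147/4 - Q/4, so P_max = 147/4
Inverse supply: P = 11/3 + Q/3, so P_min = 11/3
CS = (1/2) * 397/7 * (147/4 - 158/7) = 157609/392
PS = (1/2) * 397/7 * (158/7 - 11/3) = 157609/294
TS = CS + PS = 157609/392 + 157609/294 = 157609/168

157609/168


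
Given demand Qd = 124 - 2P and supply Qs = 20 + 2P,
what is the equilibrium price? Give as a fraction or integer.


At equilibrium, Qd = Qs.
124 - 2P = 20 + 2P
124 - 20 = 2P + 2P
104 = 4P
P* = 104/4 = 26

26


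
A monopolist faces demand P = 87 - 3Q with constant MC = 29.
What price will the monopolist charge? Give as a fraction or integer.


MR = 87 - 6Q
Set MR = MC: 87 - 6Q = 29
Q* = 29/3
Substitute into demand:
P* = 87 - 3*29/3 = 58

58


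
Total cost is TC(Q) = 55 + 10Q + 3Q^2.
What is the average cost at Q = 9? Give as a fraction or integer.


TC(9) = 55 + 10*9 + 3*9^2
TC(9) = 55 + 90 + 243 = 388
AC = TC/Q = 388/9 = 388/9

388/9


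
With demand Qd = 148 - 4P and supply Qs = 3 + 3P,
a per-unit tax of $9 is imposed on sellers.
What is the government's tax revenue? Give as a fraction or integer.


With tax on sellers, new supply: Qs' = 3 + 3(P - 9)
= 3P - 24
New equilibrium quantity:
Q_new = 348/7
Tax revenue = tax * Q_new = 9 * 348/7 = 3132/7

3132/7


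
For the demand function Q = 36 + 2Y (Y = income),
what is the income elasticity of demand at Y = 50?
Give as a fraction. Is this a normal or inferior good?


dQ/dY = 2
At Y = 50: Q = 36 + 2*50 = 136
Ey = (dQ/dY)(Y/Q) = 2 * 50 / 136 = 25/34
Since Ey > 0, this is a normal good.

25/34 (normal good)


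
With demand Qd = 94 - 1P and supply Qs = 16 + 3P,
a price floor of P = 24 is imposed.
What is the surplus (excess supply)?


At P = 24:
Qd = 94 - 1*24 = 70
Qs = 16 + 3*24 = 88
Surplus = Qs - Qd = 88 - 70 = 18

18


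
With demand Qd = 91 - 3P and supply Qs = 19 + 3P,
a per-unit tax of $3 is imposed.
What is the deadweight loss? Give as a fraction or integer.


Pre-tax equilibrium quantity: Q* = 55
Post-tax equilibrium quantity: Q_tax = 101/2
Reduction in quantity: Q* - Q_tax = 9/2
DWL = (1/2) * tax * (Q* - Q_tax)
DWL = (1/2) * 3 * 9/2 = 27/4

27/4


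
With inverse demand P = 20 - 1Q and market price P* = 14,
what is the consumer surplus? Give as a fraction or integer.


Maximum willingness to pay (at Q=0): P_max = 20
Quantity demanded at P* = 14:
Q* = (20 - 14)/1 = 6
CS = (1/2) * Q* * (P_max - P*)
CS = (1/2) * 6 * (20 - 14)
CS = (1/2) * 6 * 6 = 18

18


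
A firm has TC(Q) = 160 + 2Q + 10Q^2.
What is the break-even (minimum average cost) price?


AC(Q) = 160/Q + 2 + 10Q
To minimize: dAC/dQ = -160/Q^2 + 10 = 0
Q^2 = 160/10 = 16
Q* = 4
Min AC = 160/4 + 2 + 10*4
Min AC = 40 + 2 + 40 = 82

82


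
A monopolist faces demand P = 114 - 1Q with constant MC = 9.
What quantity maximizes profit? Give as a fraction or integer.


TR = P*Q = (114 - 1Q)Q = 114Q - 1Q^2
MR = dTR/dQ = 114 - 2Q
Set MR = MC:
114 - 2Q = 9
105 = 2Q
Q* = 105/2 = 105/2

105/2


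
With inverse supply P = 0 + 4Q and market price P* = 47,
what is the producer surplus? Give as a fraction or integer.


Minimum supply price (at Q=0): P_min = 0
Quantity supplied at P* = 47:
Q* = (47 - 0)/4 = 47/4
PS = (1/2) * Q* * (P* - P_min)
PS = (1/2) * 47/4 * (47 - 0)
PS = (1/2) * 47/4 * 47 = 2209/8

2209/8


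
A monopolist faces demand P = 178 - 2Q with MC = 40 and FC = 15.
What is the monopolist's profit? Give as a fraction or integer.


MR = MC: 178 - 4Q = 40
Q* = 69/2
P* = 178 - 2*69/2 = 109
Profit = (P* - MC)*Q* - FC
= (109 - 40)*69/2 - 15
= 69*69/2 - 15
= 4761/2 - 15 = 4731/2

4731/2


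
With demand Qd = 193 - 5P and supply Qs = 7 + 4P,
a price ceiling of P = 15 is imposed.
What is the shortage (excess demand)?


At P = 15:
Qd = 193 - 5*15 = 118
Qs = 7 + 4*15 = 67
Shortage = Qd - Qs = 118 - 67 = 51

51


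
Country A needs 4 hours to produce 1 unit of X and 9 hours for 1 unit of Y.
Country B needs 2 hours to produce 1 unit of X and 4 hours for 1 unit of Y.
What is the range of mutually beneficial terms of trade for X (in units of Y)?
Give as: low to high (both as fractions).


Opportunity cost of X for Country A = hours_X / hours_Y = 4/9 = 4/9 units of Y
Opportunity cost of X for Country B = hours_X / hours_Y = 2/4 = 1/2 units of Y
Terms of trade must be between the two opportunity costs.
Range: 4/9 to 1/2

4/9 to 1/2


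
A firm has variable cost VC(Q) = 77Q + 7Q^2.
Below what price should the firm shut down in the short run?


AVC(Q) = VC(Q)/Q = 77 + 7Q
AVC is increasing in Q, so minimum AVC is at Q -> 0+.
Min AVC = 77
The firm should shut down if P < 77.

77


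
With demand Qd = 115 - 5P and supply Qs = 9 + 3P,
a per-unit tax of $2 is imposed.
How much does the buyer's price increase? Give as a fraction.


With a per-unit tax, the buyer's price increase depends on relative slopes.
Supply slope: d = 3, Demand slope: b = 5
Buyer's price increase = d * tax / (b + d)
= 3 * 2 / (5 + 3)
= 6 / 8 = 3/4

3/4


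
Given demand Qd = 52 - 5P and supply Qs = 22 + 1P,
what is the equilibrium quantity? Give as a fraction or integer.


First find equilibrium price:
52 - 5P = 22 + 1P
P* = 30/6 = 5
Then substitute into demand:
Q* = 52 - 5 * 5 = 27

27


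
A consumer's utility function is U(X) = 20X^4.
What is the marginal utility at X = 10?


MU = dU/dX = 20*4*X^(4-1)
MU = 80*X^3
At X = 10:
MU = 80 * 10^3
MU = 80 * 1000 = 80000

80000


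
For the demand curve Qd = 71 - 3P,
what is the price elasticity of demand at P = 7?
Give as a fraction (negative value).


dQ/dP = -3
At P = 7: Q = 71 - 3*7 = 50
E = (dQ/dP)(P/Q) = (-3)(7/50) = -21/50

-21/50


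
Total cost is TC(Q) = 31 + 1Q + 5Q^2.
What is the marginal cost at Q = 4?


MC = dTC/dQ = 1 + 2*5*Q
At Q = 4:
MC = 1 + 10*4
MC = 1 + 40 = 41

41


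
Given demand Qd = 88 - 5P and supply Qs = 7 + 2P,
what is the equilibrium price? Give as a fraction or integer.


At equilibrium, Qd = Qs.
88 - 5P = 7 + 2P
88 - 7 = 5P + 2P
81 = 7P
P* = 81/7 = 81/7

81/7


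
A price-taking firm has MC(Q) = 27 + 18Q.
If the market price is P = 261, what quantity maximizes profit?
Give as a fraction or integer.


In perfect competition, profit is maximized where P = MC.
261 = 27 + 18Q
234 = 18Q
Q* = 234/18 = 13

13


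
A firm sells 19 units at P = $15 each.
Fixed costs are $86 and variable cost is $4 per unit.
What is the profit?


Total Revenue = P * Q = 15 * 19 = $285
Total Cost = FC + VC*Q = 86 + 4*19 = $162
Profit = TR - TC = 285 - 162 = $123

$123


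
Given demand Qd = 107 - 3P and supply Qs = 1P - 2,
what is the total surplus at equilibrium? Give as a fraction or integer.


Find equilibrium: 107 - 3P = 1P - 2
107 + 2 = 4P
P* = 109/4 = 109/4
Q* = 1*109/4 - 2 = 101/4
Inverse demand: P = 107/3 - Q/3, so P_max = 107/3
Inverse supply: P = 2 + Q/1, so P_min = 2
CS = (1/2) * 101/4 * (107/3 - 109/4) = 10201/96
PS = (1/2) * 101/4 * (109/4 - 2) = 10201/32
TS = CS + PS = 10201/96 + 10201/32 = 10201/24

10201/24


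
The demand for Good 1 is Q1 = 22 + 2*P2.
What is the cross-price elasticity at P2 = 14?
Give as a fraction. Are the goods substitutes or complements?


dQ1/dP2 = 2
At P2 = 14: Q1 = 22 + 2*14 = 50
Exy = (dQ1/dP2)(P2/Q1) = 2 * 14 / 50 = 14/25
Since Exy > 0, the goods are substitutes.

14/25 (substitutes)


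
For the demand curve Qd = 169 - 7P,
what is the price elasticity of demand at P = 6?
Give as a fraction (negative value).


dQ/dP = -7
At P = 6: Q = 169 - 7*6 = 127
E = (dQ/dP)(P/Q) = (-7)(6/127) = -42/127

-42/127


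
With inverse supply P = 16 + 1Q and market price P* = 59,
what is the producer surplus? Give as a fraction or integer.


Minimum supply price (at Q=0): P_min = 16
Quantity supplied at P* = 59:
Q* = (59 - 16)/1 = 43
PS = (1/2) * Q* * (P* - P_min)
PS = (1/2) * 43 * (59 - 16)
PS = (1/2) * 43 * 43 = 1849/2

1849/2


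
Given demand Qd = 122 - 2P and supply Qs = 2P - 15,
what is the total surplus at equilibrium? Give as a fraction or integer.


Find equilibrium: 122 - 2P = 2P - 15
122 + 15 = 4P
P* = 137/4 = 137/4
Q* = 2*137/4 - 15 = 107/2
Inverse demand: P = 61 - Q/2, so P_max = 61
Inverse supply: P = 15/2 + Q/2, so P_min = 15/2
CS = (1/2) * 107/2 * (61 - 137/4) = 11449/16
PS = (1/2) * 107/2 * (137/4 - 15/2) = 11449/16
TS = CS + PS = 11449/16 + 11449/16 = 11449/8

11449/8


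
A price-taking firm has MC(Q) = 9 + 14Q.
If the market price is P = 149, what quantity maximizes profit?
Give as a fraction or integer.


In perfect competition, profit is maximized where P = MC.
149 = 9 + 14Q
140 = 14Q
Q* = 140/14 = 10

10


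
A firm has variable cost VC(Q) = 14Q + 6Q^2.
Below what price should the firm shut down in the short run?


AVC(Q) = VC(Q)/Q = 14 + 6Q
AVC is increasing in Q, so minimum AVC is at Q -> 0+.
Min AVC = 14
The firm should shut down if P < 14.

14


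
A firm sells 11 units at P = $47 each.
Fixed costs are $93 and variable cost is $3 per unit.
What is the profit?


Total Revenue = P * Q = 47 * 11 = $517
Total Cost = FC + VC*Q = 93 + 3*11 = $126
Profit = TR - TC = 517 - 126 = $391

$391


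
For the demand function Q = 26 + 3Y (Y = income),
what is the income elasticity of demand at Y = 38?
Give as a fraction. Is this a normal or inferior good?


dQ/dY = 3
At Y = 38: Q = 26 + 3*38 = 140
Ey = (dQ/dY)(Y/Q) = 3 * 38 / 140 = 57/70
Since Ey > 0, this is a normal good.

57/70 (normal good)


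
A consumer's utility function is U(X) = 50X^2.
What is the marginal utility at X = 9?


MU = dU/dX = 50*2*X^(2-1)
MU = 100*X^1
At X = 9:
MU = 100 * 9^1
MU = 100 * 9 = 900

900


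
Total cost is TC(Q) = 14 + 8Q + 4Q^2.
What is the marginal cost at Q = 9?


MC = dTC/dQ = 8 + 2*4*Q
At Q = 9:
MC = 8 + 8*9
MC = 8 + 72 = 80

80


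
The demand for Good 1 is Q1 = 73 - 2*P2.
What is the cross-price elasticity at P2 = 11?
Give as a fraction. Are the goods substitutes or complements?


dQ1/dP2 = -2
At P2 = 11: Q1 = 73 - 2*11 = 51
Exy = (dQ1/dP2)(P2/Q1) = -2 * 11 / 51 = -22/51
Since Exy < 0, the goods are complements.

-22/51 (complements)


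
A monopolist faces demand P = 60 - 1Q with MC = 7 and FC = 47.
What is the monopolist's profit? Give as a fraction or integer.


MR = MC: 60 - 2Q = 7
Q* = 53/2
P* = 60 - 1*53/2 = 67/2
Profit = (P* - MC)*Q* - FC
= (67/2 - 7)*53/2 - 47
= 53/2*53/2 - 47
= 2809/4 - 47 = 2621/4

2621/4


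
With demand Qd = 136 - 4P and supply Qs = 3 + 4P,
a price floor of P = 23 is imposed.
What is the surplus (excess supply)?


At P = 23:
Qd = 136 - 4*23 = 44
Qs = 3 + 4*23 = 95
Surplus = Qs - Qd = 95 - 44 = 51

51


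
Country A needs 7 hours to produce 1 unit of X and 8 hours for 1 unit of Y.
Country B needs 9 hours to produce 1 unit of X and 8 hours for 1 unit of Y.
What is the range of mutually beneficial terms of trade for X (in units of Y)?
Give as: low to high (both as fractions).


Opportunity cost of X for Country A = hours_X / hours_Y = 7/8 = 7/8 units of Y
Opportunity cost of X for Country B = hours_X / hours_Y = 9/8 = 9/8 units of Y
Terms of trade must be between the two opportunity costs.
Range: 7/8 to 9/8

7/8 to 9/8


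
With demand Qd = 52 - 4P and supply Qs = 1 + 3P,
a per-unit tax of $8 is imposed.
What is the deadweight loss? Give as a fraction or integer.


Pre-tax equilibrium quantity: Q* = 160/7
Post-tax equilibrium quantity: Q_tax = 64/7
Reduction in quantity: Q* - Q_tax = 96/7
DWL = (1/2) * tax * (Q* - Q_tax)
DWL = (1/2) * 8 * 96/7 = 384/7

384/7


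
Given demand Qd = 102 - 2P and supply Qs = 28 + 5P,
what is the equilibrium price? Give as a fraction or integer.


At equilibrium, Qd = Qs.
102 - 2P = 28 + 5P
102 - 28 = 2P + 5P
74 = 7P
P* = 74/7 = 74/7

74/7


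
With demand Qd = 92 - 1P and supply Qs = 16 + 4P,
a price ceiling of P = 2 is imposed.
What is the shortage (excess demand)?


At P = 2:
Qd = 92 - 1*2 = 90
Qs = 16 + 4*2 = 24
Shortage = Qd - Qs = 90 - 24 = 66

66


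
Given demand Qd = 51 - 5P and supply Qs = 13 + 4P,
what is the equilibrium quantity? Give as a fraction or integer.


First find equilibrium price:
51 - 5P = 13 + 4P
P* = 38/9 = 38/9
Then substitute into demand:
Q* = 51 - 5 * 38/9 = 269/9

269/9


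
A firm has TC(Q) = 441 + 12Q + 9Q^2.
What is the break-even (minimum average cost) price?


AC(Q) = 441/Q + 12 + 9Q
To minimize: dAC/dQ = -441/Q^2 + 9 = 0
Q^2 = 441/9 = 49
Q* = 7
Min AC = 441/7 + 12 + 9*7
Min AC = 63 + 12 + 63 = 138

138


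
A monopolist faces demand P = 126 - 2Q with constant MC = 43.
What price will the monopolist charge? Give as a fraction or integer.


MR = 126 - 4Q
Set MR = MC: 126 - 4Q = 43
Q* = 83/4
Substitute into demand:
P* = 126 - 2*83/4 = 169/2

169/2


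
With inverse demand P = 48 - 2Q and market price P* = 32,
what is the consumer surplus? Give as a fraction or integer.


Maximum willingness to pay (at Q=0): P_max = 48
Quantity demanded at P* = 32:
Q* = (48 - 32)/2 = 8
CS = (1/2) * Q* * (P_max - P*)
CS = (1/2) * 8 * (48 - 32)
CS = (1/2) * 8 * 16 = 64

64


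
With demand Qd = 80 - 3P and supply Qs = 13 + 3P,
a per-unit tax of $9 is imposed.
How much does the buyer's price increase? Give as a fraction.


With a per-unit tax, the buyer's price increase depends on relative slopes.
Supply slope: d = 3, Demand slope: b = 3
Buyer's price increase = d * tax / (b + d)
= 3 * 9 / (3 + 3)
= 27 / 6 = 9/2

9/2


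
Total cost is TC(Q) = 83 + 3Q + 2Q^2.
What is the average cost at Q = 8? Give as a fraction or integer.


TC(8) = 83 + 3*8 + 2*8^2
TC(8) = 83 + 24 + 128 = 235
AC = TC/Q = 235/8 = 235/8

235/8


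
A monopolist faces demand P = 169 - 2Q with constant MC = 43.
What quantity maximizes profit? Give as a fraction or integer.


TR = P*Q = (169 - 2Q)Q = 169Q - 2Q^2
MR = dTR/dQ = 169 - 4Q
Set MR = MC:
169 - 4Q = 43
126 = 4Q
Q* = 126/4 = 63/2

63/2


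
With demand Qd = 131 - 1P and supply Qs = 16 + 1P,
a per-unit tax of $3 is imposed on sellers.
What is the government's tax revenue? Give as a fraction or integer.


With tax on sellers, new supply: Qs' = 16 + 1(P - 3)
= 13 + 1P
New equilibrium quantity:
Q_new = 72
Tax revenue = tax * Q_new = 3 * 72 = 216

216


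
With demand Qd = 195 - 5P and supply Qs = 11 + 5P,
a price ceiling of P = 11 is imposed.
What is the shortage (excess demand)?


At P = 11:
Qd = 195 - 5*11 = 140
Qs = 11 + 5*11 = 66
Shortage = Qd - Qs = 140 - 66 = 74

74


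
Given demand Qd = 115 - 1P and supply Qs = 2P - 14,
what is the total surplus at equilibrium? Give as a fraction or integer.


Find equilibrium: 115 - 1P = 2P - 14
115 + 14 = 3P
P* = 129/3 = 43
Q* = 2*43 - 14 = 72
Inverse demand: P = 115 - Q/1, so P_max = 115
Inverse supply: P = 7 + Q/2, so P_min = 7
CS = (1/2) * 72 * (115 - 43) = 2592
PS = (1/2) * 72 * (43 - 7) = 1296
TS = CS + PS = 2592 + 1296 = 3888

3888


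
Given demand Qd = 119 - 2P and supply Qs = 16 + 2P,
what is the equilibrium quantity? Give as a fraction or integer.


First find equilibrium price:
119 - 2P = 16 + 2P
P* = 103/4 = 103/4
Then substitute into demand:
Q* = 119 - 2 * 103/4 = 135/2

135/2


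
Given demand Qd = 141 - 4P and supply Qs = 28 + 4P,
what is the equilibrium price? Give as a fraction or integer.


At equilibrium, Qd = Qs.
141 - 4P = 28 + 4P
141 - 28 = 4P + 4P
113 = 8P
P* = 113/8 = 113/8

113/8


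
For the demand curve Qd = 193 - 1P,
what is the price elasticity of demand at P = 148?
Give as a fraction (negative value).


dQ/dP = -1
At P = 148: Q = 193 - 1*148 = 45
E = (dQ/dP)(P/Q) = (-1)(148/45) = -148/45

-148/45


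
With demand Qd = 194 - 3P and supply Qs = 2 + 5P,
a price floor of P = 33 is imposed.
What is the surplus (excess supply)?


At P = 33:
Qd = 194 - 3*33 = 95
Qs = 2 + 5*33 = 167
Surplus = Qs - Qd = 167 - 95 = 72

72


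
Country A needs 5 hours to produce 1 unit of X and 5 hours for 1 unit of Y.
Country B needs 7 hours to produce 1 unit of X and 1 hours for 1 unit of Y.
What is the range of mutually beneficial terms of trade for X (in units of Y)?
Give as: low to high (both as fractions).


Opportunity cost of X for Country A = hours_X / hours_Y = 5/5 = 1 units of Y
Opportunity cost of X for Country B = hours_X / hours_Y = 7/1 = 7 units of Y
Terms of trade must be between the two opportunity costs.
Range: 1 to 7

1 to 7


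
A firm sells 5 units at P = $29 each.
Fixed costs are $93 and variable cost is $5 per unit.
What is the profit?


Total Revenue = P * Q = 29 * 5 = $145
Total Cost = FC + VC*Q = 93 + 5*5 = $118
Profit = TR - TC = 145 - 118 = $27

$27


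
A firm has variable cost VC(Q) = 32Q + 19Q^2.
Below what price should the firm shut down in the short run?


AVC(Q) = VC(Q)/Q = 32 + 19Q
AVC is increasing in Q, so minimum AVC is at Q -> 0+.
Min AVC = 32
The firm should shut down if P < 32.

32


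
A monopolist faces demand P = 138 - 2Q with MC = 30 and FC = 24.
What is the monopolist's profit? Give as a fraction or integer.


MR = MC: 138 - 4Q = 30
Q* = 27
P* = 138 - 2*27 = 84
Profit = (P* - MC)*Q* - FC
= (84 - 30)*27 - 24
= 54*27 - 24
= 1458 - 24 = 1434

1434


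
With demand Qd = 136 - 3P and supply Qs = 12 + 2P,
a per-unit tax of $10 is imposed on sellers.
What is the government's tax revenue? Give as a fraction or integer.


With tax on sellers, new supply: Qs' = 12 + 2(P - 10)
= 2P - 8
New equilibrium quantity:
Q_new = 248/5
Tax revenue = tax * Q_new = 10 * 248/5 = 496

496


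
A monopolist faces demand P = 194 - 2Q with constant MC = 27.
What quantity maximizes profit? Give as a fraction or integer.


TR = P*Q = (194 - 2Q)Q = 194Q - 2Q^2
MR = dTR/dQ = 194 - 4Q
Set MR = MC:
194 - 4Q = 27
167 = 4Q
Q* = 167/4 = 167/4

167/4


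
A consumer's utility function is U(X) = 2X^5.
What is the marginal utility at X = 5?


MU = dU/dX = 2*5*X^(5-1)
MU = 10*X^4
At X = 5:
MU = 10 * 5^4
MU = 10 * 625 = 6250

6250


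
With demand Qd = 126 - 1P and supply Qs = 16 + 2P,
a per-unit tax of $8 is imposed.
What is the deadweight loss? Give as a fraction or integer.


Pre-tax equilibrium quantity: Q* = 268/3
Post-tax equilibrium quantity: Q_tax = 84
Reduction in quantity: Q* - Q_tax = 16/3
DWL = (1/2) * tax * (Q* - Q_tax)
DWL = (1/2) * 8 * 16/3 = 64/3

64/3


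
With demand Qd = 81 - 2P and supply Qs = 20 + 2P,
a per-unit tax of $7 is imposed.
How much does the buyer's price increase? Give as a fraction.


With a per-unit tax, the buyer's price increase depends on relative slopes.
Supply slope: d = 2, Demand slope: b = 2
Buyer's price increase = d * tax / (b + d)
= 2 * 7 / (2 + 2)
= 14 / 4 = 7/2

7/2


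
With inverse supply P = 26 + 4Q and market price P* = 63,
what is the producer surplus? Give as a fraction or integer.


Minimum supply price (at Q=0): P_min = 26
Quantity supplied at P* = 63:
Q* = (63 - 26)/4 = 37/4
PS = (1/2) * Q* * (P* - P_min)
PS = (1/2) * 37/4 * (63 - 26)
PS = (1/2) * 37/4 * 37 = 1369/8

1369/8


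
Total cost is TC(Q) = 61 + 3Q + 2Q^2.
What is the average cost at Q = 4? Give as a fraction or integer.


TC(4) = 61 + 3*4 + 2*4^2
TC(4) = 61 + 12 + 32 = 105
AC = TC/Q = 105/4 = 105/4

105/4


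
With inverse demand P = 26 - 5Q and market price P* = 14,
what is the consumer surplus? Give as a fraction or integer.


Maximum willingness to pay (at Q=0): P_max = 26
Quantity demanded at P* = 14:
Q* = (26 - 14)/5 = 12/5
CS = (1/2) * Q* * (P_max - P*)
CS = (1/2) * 12/5 * (26 - 14)
CS = (1/2) * 12/5 * 12 = 72/5

72/5


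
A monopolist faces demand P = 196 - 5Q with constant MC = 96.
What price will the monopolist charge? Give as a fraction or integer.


MR = 196 - 10Q
Set MR = MC: 196 - 10Q = 96
Q* = 10
Substitute into demand:
P* = 196 - 5*10 = 146

146


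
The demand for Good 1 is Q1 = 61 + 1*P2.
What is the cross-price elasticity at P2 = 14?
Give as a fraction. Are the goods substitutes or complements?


dQ1/dP2 = 1
At P2 = 14: Q1 = 61 + 1*14 = 75
Exy = (dQ1/dP2)(P2/Q1) = 1 * 14 / 75 = 14/75
Since Exy > 0, the goods are substitutes.

14/75 (substitutes)


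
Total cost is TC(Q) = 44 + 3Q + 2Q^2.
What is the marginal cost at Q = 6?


MC = dTC/dQ = 3 + 2*2*Q
At Q = 6:
MC = 3 + 4*6
MC = 3 + 24 = 27

27


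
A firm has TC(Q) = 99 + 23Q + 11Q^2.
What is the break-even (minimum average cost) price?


AC(Q) = 99/Q + 23 + 11Q
To minimize: dAC/dQ = -99/Q^2 + 11 = 0
Q^2 = 99/11 = 9
Q* = 3
Min AC = 99/3 + 23 + 11*3
Min AC = 33 + 23 + 33 = 89

89


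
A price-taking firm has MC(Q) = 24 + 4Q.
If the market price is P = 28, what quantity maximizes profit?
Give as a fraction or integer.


In perfect competition, profit is maximized where P = MC.
28 = 24 + 4Q
4 = 4Q
Q* = 4/4 = 1

1


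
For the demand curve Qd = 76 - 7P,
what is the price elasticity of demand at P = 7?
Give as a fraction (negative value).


dQ/dP = -7
At P = 7: Q = 76 - 7*7 = 27
E = (dQ/dP)(P/Q) = (-7)(7/27) = -49/27

-49/27


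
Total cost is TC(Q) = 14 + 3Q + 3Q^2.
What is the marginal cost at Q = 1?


MC = dTC/dQ = 3 + 2*3*Q
At Q = 1:
MC = 3 + 6*1
MC = 3 + 6 = 9

9


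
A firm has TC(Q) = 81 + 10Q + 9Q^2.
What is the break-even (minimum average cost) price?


AC(Q) = 81/Q + 10 + 9Q
To minimize: dAC/dQ = -81/Q^2 + 9 = 0
Q^2 = 81/9 = 9
Q* = 3
Min AC = 81/3 + 10 + 9*3
Min AC = 27 + 10 + 27 = 64

64


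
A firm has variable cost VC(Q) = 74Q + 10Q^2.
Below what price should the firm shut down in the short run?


AVC(Q) = VC(Q)/Q = 74 + 10Q
AVC is increasing in Q, so minimum AVC is at Q -> 0+.
Min AVC = 74
The firm should shut down if P < 74.

74


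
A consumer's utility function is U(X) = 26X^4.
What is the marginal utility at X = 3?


MU = dU/dX = 26*4*X^(4-1)
MU = 104*X^3
At X = 3:
MU = 104 * 3^3
MU = 104 * 27 = 2808

2808


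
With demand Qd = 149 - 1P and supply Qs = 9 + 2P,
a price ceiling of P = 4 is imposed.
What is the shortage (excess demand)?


At P = 4:
Qd = 149 - 1*4 = 145
Qs = 9 + 2*4 = 17
Shortage = Qd - Qs = 145 - 17 = 128

128


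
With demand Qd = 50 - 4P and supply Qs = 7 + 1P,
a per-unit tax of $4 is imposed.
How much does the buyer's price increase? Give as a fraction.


With a per-unit tax, the buyer's price increase depends on relative slopes.
Supply slope: d = 1, Demand slope: b = 4
Buyer's price increase = d * tax / (b + d)
= 1 * 4 / (4 + 1)
= 4 / 5 = 4/5

4/5


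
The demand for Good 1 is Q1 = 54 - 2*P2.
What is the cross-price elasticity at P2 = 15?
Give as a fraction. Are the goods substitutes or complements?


dQ1/dP2 = -2
At P2 = 15: Q1 = 54 - 2*15 = 24
Exy = (dQ1/dP2)(P2/Q1) = -2 * 15 / 24 = -5/4
Since Exy < 0, the goods are complements.

-5/4 (complements)


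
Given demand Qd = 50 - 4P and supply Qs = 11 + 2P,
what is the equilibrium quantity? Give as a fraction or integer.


First find equilibrium price:
50 - 4P = 11 + 2P
P* = 39/6 = 13/2
Then substitute into demand:
Q* = 50 - 4 * 13/2 = 24

24


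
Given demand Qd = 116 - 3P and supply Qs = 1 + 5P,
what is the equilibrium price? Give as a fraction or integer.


At equilibrium, Qd = Qs.
116 - 3P = 1 + 5P
116 - 1 = 3P + 5P
115 = 8P
P* = 115/8 = 115/8

115/8


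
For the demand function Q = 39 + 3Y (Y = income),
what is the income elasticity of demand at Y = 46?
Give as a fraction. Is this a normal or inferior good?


dQ/dY = 3
At Y = 46: Q = 39 + 3*46 = 177
Ey = (dQ/dY)(Y/Q) = 3 * 46 / 177 = 46/59
Since Ey > 0, this is a normal good.

46/59 (normal good)


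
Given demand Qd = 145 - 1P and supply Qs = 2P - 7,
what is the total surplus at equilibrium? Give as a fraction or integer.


Find equilibrium: 145 - 1P = 2P - 7
145 + 7 = 3P
P* = 152/3 = 152/3
Q* = 2*152/3 - 7 = 283/3
Inverse demand: P = 145 - Q/1, so P_max = 145
Inverse supply: P = 7/2 + Q/2, so P_min = 7/2
CS = (1/2) * 283/3 * (145 - 152/3) = 80089/18
PS = (1/2) * 283/3 * (152/3 - 7/2) = 80089/36
TS = CS + PS = 80089/18 + 80089/36 = 80089/12

80089/12


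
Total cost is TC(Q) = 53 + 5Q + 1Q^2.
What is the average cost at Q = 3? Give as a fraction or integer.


TC(3) = 53 + 5*3 + 1*3^2
TC(3) = 53 + 15 + 9 = 77
AC = TC/Q = 77/3 = 77/3

77/3


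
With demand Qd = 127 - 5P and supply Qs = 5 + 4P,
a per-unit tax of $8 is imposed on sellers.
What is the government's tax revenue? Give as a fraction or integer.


With tax on sellers, new supply: Qs' = 5 + 4(P - 8)
= 4P - 27
New equilibrium quantity:
Q_new = 373/9
Tax revenue = tax * Q_new = 8 * 373/9 = 2984/9

2984/9


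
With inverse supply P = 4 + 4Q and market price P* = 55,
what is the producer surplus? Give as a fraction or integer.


Minimum supply price (at Q=0): P_min = 4
Quantity supplied at P* = 55:
Q* = (55 - 4)/4 = 51/4
PS = (1/2) * Q* * (P* - P_min)
PS = (1/2) * 51/4 * (55 - 4)
PS = (1/2) * 51/4 * 51 = 2601/8

2601/8
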